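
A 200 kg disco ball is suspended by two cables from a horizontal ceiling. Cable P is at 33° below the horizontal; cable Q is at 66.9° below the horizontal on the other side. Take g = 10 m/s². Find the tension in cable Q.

Weight W = 200 × 10 = 2000 N acts straight down.
Horizontal: T_P cos 33° = T_Q cos 66.9°  →  T_P = 0.4678 T_Q.
Vertical: T_P sin 33° + T_Q sin 66.9° = 2000.
Substituting the horizontal relation into the vertical equation gives 1.175 T_Q = 2000, so T_Q = 1703 N.

T_Q ≈ 1700 N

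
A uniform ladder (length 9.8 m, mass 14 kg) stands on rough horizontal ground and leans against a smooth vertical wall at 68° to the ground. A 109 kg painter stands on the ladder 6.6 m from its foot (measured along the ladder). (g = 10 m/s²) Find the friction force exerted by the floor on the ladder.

Torques about the foot: N_wall · 9.8 sin 68° = 14×10×4.9 cos 68° + 109×10×6.6 cos 68° → N_wall = 324.87 N.
ΣF_x = 0: f_floor = N_wall = 324.87 N.

f ≈ 325 N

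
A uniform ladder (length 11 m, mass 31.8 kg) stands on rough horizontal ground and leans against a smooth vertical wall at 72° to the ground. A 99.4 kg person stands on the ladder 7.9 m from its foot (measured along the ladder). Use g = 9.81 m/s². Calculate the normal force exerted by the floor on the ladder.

N_floor ≈ 1290 N

ΣF_y = 0: N_floor = 31.8×9.81 + 99.4×9.81 = 1287.1 N.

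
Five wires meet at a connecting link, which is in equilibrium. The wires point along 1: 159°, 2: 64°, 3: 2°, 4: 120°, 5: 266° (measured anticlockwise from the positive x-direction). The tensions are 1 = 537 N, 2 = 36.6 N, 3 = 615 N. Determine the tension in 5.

T_5 ≈ 421 N

Resolve: ΣF_x = 537 cos 159° + 36.6 cos 64° + 615 cos 2° + T_4 cos 120° + T_5 cos 266° = 0.
        ΣF_y = 537 sin 159° + 36.6 sin 64° + 615 sin 2° + T_4 sin 120° + T_5 sin 266° = 0.
The known terms sum to (129.3, 246.8) N, so -0.5000 T_4 − 0.0698 T_5 = -129.3 and 0.8660 T_4 − 0.9976 T_5 = -246.8.
Solving simultaneously: T_4 = 199.9 N, T_5 = 421 N.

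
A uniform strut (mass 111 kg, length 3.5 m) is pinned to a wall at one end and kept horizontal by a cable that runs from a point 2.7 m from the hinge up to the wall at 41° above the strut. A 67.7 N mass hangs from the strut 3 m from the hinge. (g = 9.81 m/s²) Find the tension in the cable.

Take torques about the hinge: T sin 41° · 2.7 = 111×9.81×1.75 + 67.7×3 = 2108.7 N·m.
So T = 2108.7 / (0.6561 × 2.7) = 1190.4 N.

T ≈ 1190 N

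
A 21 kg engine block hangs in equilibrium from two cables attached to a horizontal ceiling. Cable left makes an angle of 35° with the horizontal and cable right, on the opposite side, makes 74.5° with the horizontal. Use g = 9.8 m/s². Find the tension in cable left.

Weight W = 21 × 9.8 = 205.8 N acts straight down.
Horizontal: T_left cos 35° = T_right cos 74.5°  →  T_right = 3.065 T_left.
Vertical: T_left sin 35° + T_right sin 74.5° = 205.8.
Substituting the horizontal relation into the vertical equation gives 3.527 T_left = 205.8, so T_left = 58.34 N.

T_left ≈ 58.3 N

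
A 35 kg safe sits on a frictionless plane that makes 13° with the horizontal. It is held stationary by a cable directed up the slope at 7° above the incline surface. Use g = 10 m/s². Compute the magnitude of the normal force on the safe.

N ≈ 331 N

Take axes along and perpendicular to the incline. Weight components: W sin 13° = 78.73 N down-slope, W cos 13° = 341 N into the surface.
Along incline: T cos 7° = W sin 13° → T = 79.32 N.
Perpendicular: N = W cos 13° − T sin 7° = 331.4 N.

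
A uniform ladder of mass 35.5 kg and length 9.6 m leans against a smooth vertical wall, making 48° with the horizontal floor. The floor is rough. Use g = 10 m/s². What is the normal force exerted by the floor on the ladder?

ΣF_y = 0: N_floor = 35.5×10 = 355 N.

N_floor ≈ 355 N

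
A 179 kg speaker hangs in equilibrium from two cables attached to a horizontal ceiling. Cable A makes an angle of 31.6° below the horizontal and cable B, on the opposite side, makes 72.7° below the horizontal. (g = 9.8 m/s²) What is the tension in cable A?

Weight W = 179 × 9.8 = 1754 N acts straight down.
Horizontal: T_A cos 31.6° = T_B cos 72.7°  →  T_B = 2.864 T_A.
Vertical: T_A sin 31.6° + T_B sin 72.7° = 1754.
Substituting the horizontal relation into the vertical equation gives 3.259 T_A = 1754, so T_A = 538.3 N.

T_A ≈ 538 N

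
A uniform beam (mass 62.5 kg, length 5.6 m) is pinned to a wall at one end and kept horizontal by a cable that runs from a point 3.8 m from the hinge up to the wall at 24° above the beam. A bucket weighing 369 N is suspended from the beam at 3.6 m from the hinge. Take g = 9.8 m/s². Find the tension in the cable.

T ≈ 1970 N

Take torques about the hinge: T sin 24° · 3.8 = 62.5×9.8×2.8 + 369×3.6 = 3043.4 N·m.
So T = 3043.4 / (0.4067 × 3.8) = 1969.1 N.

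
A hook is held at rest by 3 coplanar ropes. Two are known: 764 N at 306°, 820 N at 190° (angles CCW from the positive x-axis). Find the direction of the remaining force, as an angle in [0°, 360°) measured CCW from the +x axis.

θ ≈ 64.8°

Sum the known components: ΣF_x = -358.5 N, ΣF_y = -760.5 N.
For equilibrium the remaining force must supply (−ΣF_x, −ΣF_y) = (358.5, 760.5) N.
Magnitude = √((358.5)² + (760.5)²) = 840.7 N; direction = atan2(760.5, 358.5) = 64.8°.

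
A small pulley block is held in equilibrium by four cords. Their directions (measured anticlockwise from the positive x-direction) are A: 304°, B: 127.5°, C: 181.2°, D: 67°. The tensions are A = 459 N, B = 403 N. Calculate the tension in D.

Resolve: ΣF_x = 459 cos 304° + 403 cos 127.5° + T_C cos 181.2° + T_D cos 67° = 0.
        ΣF_y = 459 sin 304° + 403 sin 127.5° + T_C sin 181.2° + T_D sin 67° = 0.
The known terms sum to (11.34, -60.81) N, so -0.9998 T_C + 0.3907 T_D = -11.34 and -0.0209 T_C + 0.9205 T_D = 60.81.
Solving simultaneously: T_C = 37.49 N, T_D = 66.91 N.

T_D ≈ 66.9 N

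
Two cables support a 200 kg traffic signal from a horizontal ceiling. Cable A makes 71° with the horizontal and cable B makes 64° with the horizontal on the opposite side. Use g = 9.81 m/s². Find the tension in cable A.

T_A ≈ 1220 N

Weight W = 200 × 9.81 = 1962 N acts straight down.
Horizontal: T_A cos 71° = T_B cos 64°  →  T_B = 0.7427 T_A.
Vertical: T_A sin 71° + T_B sin 64° = 1962.
Substituting the horizontal relation into the vertical equation gives 1.613 T_A = 1962, so T_A = 1216 N.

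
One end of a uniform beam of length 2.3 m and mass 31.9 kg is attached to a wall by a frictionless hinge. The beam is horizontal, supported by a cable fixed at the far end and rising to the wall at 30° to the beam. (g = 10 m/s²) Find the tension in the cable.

T ≈ 319 N

Take torques about the hinge: T sin 30° · 2.3 = 31.9×10×1.15 = 366.85 N·m.
So T = 366.85 / (0.5000 × 2.3) = 319 N.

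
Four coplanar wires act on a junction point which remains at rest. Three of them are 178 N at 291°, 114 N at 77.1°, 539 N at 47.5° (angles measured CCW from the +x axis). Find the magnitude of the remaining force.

F ≈ 568 N

Sum the known components: ΣF_x = 453.4 N, ΣF_y = 342.3 N.
For equilibrium the remaining force must supply (−ΣF_x, −ΣF_y) = (-453.4, -342.3) N.
Magnitude = √((-453.4)² + (-342.3)²) = 568.1 N; direction = atan2(-342.3, -453.4) = 217.1°.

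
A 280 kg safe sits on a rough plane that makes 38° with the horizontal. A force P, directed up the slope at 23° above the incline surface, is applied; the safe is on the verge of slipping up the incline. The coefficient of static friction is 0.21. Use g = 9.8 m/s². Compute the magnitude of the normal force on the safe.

N ≈ 1330 N

On the verge of sliding up the incline, friction equals μN and acts down the slope.
Perpendicular: N + P sin 23° = W cos 38° = 2162 N.
Along incline: P cos 23° = W sin 38° + μN  with W sin 38° = 1689 N.
Solving the pair for P and N: P = 2138 N, N = 1327 N (and f = μN = 278.7 N).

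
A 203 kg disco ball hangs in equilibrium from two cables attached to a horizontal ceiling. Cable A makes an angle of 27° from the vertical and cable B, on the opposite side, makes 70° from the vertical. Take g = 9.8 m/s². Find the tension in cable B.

T_B ≈ 910 N

Angles from the horizontal: cable A is 90° − 27° = 63°, cable B is 90° − 70° = 20°.
Weight W = 203 × 9.8 = 1989 N acts straight down.
Horizontal: T_A cos 63° = T_B cos 20°  →  T_A = 2.07 T_B.
Vertical: T_A sin 63° + T_B sin 20° = 1989.
Substituting the horizontal relation into the vertical equation gives 2.186 T_B = 1989, so T_B = 910 N.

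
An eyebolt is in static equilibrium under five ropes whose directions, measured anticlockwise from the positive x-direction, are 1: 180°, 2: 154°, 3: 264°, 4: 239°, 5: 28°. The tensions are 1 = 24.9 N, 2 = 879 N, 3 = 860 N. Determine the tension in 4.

T_4 ≈ 19.1 N

Resolve: ΣF_x = 24.9 cos 180° + 879 cos 154° + 860 cos 264° + T_4 cos 239° + T_5 cos 28° = 0.
        ΣF_y = 24.9 sin 180° + 879 sin 154° + 860 sin 264° + T_4 sin 239° + T_5 sin 28° = 0.
The known terms sum to (-904.8, -470) N, so -0.5150 T_4 + 0.8829 T_5 = 904.8 and -0.8572 T_4 + 0.4695 T_5 = 470.
Solving simultaneously: T_4 = 19.11 N, T_5 = 1036 N.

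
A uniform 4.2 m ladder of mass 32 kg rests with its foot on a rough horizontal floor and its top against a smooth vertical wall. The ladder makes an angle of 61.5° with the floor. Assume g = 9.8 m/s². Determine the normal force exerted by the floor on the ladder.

N_floor ≈ 314 N

ΣF_y = 0: N_floor = 32×9.8 = 313.6 N.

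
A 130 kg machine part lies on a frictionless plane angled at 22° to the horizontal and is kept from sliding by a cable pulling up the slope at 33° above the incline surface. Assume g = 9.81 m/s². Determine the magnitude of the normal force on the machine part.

N ≈ 872 N

Take axes along and perpendicular to the incline. Weight components: W sin 22° = 477.7 N down-slope, W cos 22° = 1182 N into the surface.
Along incline: T cos 33° = W sin 22° → T = 569.6 N.
Perpendicular: N = W cos 22° − T sin 33° = 872.2 N.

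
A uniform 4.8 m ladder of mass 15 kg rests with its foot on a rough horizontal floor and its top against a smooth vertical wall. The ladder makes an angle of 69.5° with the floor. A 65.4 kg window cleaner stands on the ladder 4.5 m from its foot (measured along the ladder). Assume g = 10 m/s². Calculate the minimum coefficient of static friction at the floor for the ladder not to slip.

μ_min ≈ 0.320

ΣF_y = 0: N_floor = 15×10 + 65.4×10 = 804 N.
Torques about the foot: N_wall · 4.8 sin 69.5° = 15×10×2.4 cos 69.5° + 65.4×10×4.5 cos 69.5° → N_wall = 257.28 N.
ΣF_x = 0: f_floor = N_wall = 257.28 N.
μ_min = f_floor / N_floor = 257.28 / 804 = 0.32.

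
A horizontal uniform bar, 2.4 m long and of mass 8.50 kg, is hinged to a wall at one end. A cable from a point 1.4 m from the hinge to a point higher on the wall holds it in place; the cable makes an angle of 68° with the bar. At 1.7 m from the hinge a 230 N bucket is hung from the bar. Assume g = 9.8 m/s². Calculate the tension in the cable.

T ≈ 378 N

Take torques about the hinge: T sin 68° · 1.4 = 8.50×9.8×1.2 + 230×1.7 = 490.96 N·m.
So T = 490.96 / (0.9272 × 1.4) = 378.23 N.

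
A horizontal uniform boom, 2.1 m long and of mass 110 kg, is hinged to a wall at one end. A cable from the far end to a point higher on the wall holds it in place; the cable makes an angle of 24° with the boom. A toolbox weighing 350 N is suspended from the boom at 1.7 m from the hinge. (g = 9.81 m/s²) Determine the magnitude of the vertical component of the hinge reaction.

Take torques about the hinge: T sin 24° · 2.1 = 110×9.81×1.05 + 350×1.7 = 1728.1 N·m.
So T = 1728.1 / (0.4067 × 2.1) = 2023.1 N.
ΣF_y = 0: H_y = (110×9.81 + 350) − T sin 24° = 1429.1 − 822.88 = 606.22 N.

|H_y| ≈ 606 N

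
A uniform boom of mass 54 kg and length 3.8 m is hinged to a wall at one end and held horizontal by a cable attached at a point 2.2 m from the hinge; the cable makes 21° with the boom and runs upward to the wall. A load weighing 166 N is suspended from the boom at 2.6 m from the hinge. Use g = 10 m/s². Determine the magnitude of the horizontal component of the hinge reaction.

H_x ≈ 1730 N

Take torques about the hinge: T sin 21° · 2.2 = 54×10×1.9 + 166×2.6 = 1457.6 N·m.
So T = 1457.6 / (0.3584 × 2.2) = 1848.8 N.
ΣF_x = 0: H_x = T cos 21° = 1726 N.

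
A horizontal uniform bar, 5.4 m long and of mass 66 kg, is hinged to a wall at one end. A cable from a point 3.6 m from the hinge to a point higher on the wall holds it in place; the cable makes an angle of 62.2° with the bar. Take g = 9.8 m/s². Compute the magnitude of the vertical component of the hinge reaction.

|H_y| ≈ 162 N

Take torques about the hinge: T sin 62.2° · 3.6 = 66×9.8×2.7 = 1746.4 N·m.
So T = 1746.4 / (0.8846 × 3.6) = 548.4 N.
ΣF_y = 0: H_y = (66×9.8) − T sin 62.2° = 646.8 − 485.1 = 161.7 N.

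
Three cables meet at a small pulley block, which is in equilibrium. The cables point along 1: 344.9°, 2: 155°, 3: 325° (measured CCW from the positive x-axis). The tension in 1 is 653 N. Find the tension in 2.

T_2 ≈ 1280 N

Resolve: ΣF_x = 653 cos 344.9° + T_2 cos 155° + T_3 cos 325° = 0.
        ΣF_y = 653 sin 344.9° + T_2 sin 155° + T_3 sin 325° = 0.
The known terms sum to (630.5, -170.1) N, so -0.9063 T_2 + 0.8192 T_3 = -630.5 and 0.4226 T_2 − 0.5736 T_3 = 170.1.
Solving simultaneously: T_2 = 1280 N, T_3 = 646.5 N.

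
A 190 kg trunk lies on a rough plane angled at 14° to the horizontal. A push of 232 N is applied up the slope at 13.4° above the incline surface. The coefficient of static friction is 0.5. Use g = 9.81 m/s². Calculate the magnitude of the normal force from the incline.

N ≈ 1750 N

Axes along / perpendicular to the incline. W sin 14° = 450.9 N down-slope; W cos 14° = 1809 N into the surface.
Perpendicular: N = W cos 14° − P sin 13.4° = 1809 − 53.77 = 1755 N.
Along incline: P cos 13.4° + f = W sin 14° (friction acts up-slope) → f = 450.9 − 225.7 = 225.2 N.
|f| = 225.2 N ≤ μN = 877.4 N, so the trunk is indeed static.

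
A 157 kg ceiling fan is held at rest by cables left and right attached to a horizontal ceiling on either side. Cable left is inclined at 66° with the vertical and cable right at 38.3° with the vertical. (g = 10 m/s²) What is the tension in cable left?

T_left ≈ 1000 N

Angles from the horizontal: cable left is 90° − 66° = 24°, cable right is 90° − 38.3° = 51.7°.
Weight W = 157 × 10 = 1570 N acts straight down.
Horizontal: T_left cos 24° = T_right cos 51.7°  →  T_right = 1.474 T_left.
Vertical: T_left sin 24° + T_right sin 51.7° = 1570.
Substituting the horizontal relation into the vertical equation gives 1.563 T_left = 1570, so T_left = 1004 N.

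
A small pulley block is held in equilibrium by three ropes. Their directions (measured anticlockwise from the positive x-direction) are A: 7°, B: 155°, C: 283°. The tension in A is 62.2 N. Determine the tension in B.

Resolve: ΣF_x = 62.2 cos 7° + T_B cos 155° + T_C cos 283° = 0.
        ΣF_y = 62.2 sin 7° + T_B sin 155° + T_C sin 283° = 0.
The known terms sum to (61.74, 7.58) N, so -0.9063 T_B + 0.2250 T_C = -61.74 and 0.4226 T_B − 0.9744 T_C = -7.58.
Solving simultaneously: T_B = 78.50 N, T_C = 41.83 N.

T_B ≈ 78.5 N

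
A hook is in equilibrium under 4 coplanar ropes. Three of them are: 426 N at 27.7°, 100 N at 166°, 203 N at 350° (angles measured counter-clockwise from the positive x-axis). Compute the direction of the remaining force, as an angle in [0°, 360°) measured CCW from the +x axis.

θ ≈ 201°

Sum the known components: ΣF_x = 480.1 N, ΣF_y = 187 N.
For equilibrium the remaining force must supply (−ΣF_x, −ΣF_y) = (-480.1, -187) N.
Magnitude = √((-480.1)² + (-187)²) = 515.2 N; direction = atan2(-187, -480.1) = 201.3°.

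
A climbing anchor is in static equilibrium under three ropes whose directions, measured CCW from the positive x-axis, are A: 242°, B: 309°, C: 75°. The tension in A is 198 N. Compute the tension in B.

T_B ≈ 55.1 N

Resolve: ΣF_x = 198 cos 242° + T_B cos 309° + T_C cos 75° = 0.
        ΣF_y = 198 sin 242° + T_B sin 309° + T_C sin 75° = 0.
The known terms sum to (-92.96, -174.8) N, so 0.6293 T_B + 0.2588 T_C = 92.96 and -0.7771 T_B + 0.9659 T_C = 174.8.
Solving simultaneously: T_B = 55.05 N, T_C = 225.3 N.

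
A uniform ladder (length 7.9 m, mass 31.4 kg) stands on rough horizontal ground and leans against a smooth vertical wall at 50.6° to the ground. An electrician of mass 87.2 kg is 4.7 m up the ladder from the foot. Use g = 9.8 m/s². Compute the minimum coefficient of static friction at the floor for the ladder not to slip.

ΣF_y = 0: N_floor = 31.4×9.8 + 87.2×9.8 = 1162.3 N.
Torques about the foot: N_wall · 7.9 sin 50.6° = 31.4×9.8×3.95 cos 50.6° + 87.2×9.8×4.7 cos 50.6° → N_wall = 543.99 N.
ΣF_x = 0: f_floor = N_wall = 543.99 N.
μ_min = f_floor / N_floor = 543.99 / 1162.3 = 0.468.

μ_min ≈ 0.468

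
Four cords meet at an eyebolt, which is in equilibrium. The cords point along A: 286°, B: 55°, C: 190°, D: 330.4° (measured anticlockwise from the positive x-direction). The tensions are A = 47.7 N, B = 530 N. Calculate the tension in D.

T_D ≈ 514 N

Resolve: ΣF_x = 47.7 cos 286° + 530 cos 55° + T_C cos 190° + T_D cos 330.4° = 0.
        ΣF_y = 47.7 sin 286° + 530 sin 55° + T_C sin 190° + T_D sin 330.4° = 0.
The known terms sum to (317.1, 388.3) N, so -0.9848 T_C + 0.8695 T_D = -317.1 and -0.1736 T_C − 0.4939 T_D = -388.3.
Solving simultaneously: T_C = 775.4 N, T_D = 513.5 N.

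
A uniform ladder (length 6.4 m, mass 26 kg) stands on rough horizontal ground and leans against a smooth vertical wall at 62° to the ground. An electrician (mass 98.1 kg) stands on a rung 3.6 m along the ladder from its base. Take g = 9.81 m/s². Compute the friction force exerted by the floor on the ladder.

f ≈ 356 N

Torques about the foot: N_wall · 6.4 sin 62° = 26×9.81×3.2 cos 62° + 98.1×9.81×3.6 cos 62° → N_wall = 355.64 N.
ΣF_x = 0: f_floor = N_wall = 355.64 N.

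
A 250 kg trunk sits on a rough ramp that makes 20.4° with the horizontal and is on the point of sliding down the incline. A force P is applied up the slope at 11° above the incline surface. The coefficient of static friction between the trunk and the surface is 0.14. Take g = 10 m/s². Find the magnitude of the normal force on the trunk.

On the verge of sliding down the incline, friction equals μN and acts up the slope.
Perpendicular: N + P sin 11° = W cos 20.4° = 2343 N.
Along incline: P cos 11° + μN = W sin 20.4° with W sin 20.4° = 871.4 N.
Solving the pair for P and N: P = 569 N, N = 2235 N (and f = μN = 312.8 N).

N ≈ 2230 N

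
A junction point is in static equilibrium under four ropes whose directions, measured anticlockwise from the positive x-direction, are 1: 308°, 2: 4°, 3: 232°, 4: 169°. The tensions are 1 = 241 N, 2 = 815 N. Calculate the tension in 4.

T_4 ≈ 942 N

Resolve: ΣF_x = 241 cos 308° + 815 cos 4° + T_3 cos 232° + T_4 cos 169° = 0.
        ΣF_y = 241 sin 308° + 815 sin 4° + T_3 sin 232° + T_4 sin 169° = 0.
The known terms sum to (961.4, -133.1) N, so -0.6157 T_3 − 0.9816 T_4 = -961.4 and -0.7880 T_3 + 0.1908 T_4 = 133.1.
Solving simultaneously: T_3 = 59.29 N, T_4 = 942.2 N.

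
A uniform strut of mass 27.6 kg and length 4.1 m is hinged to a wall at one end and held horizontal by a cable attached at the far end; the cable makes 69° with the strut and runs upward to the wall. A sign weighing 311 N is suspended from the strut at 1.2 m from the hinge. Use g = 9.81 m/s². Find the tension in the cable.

Take torques about the hinge: T sin 69° · 4.1 = 27.6×9.81×2.05 + 311×1.2 = 928.25 N·m.
So T = 928.25 / (0.9336 × 4.1) = 242.51 N.

T ≈ 243 N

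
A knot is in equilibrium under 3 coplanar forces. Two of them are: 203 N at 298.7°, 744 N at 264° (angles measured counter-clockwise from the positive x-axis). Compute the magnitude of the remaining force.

F ≈ 918 N

Sum the known components: ΣF_x = 19.72 N, ΣF_y = -918 N.
For equilibrium the remaining force must supply (−ΣF_x, −ΣF_y) = (-19.72, 918) N.
Magnitude = √((-19.72)² + (918)²) = 918.2 N; direction = atan2(918, -19.72) = 91.2°.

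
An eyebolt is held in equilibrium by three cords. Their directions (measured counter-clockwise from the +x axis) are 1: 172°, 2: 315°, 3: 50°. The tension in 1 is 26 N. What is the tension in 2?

Resolve: ΣF_x = 26 cos 172° + T_2 cos 315° + T_3 cos 50° = 0.
        ΣF_y = 26 sin 172° + T_2 sin 315° + T_3 sin 50° = 0.
The known terms sum to (-25.75, 3.619) N, so 0.7071 T_2 + 0.6428 T_3 = 25.75 and -0.7071 T_2 + 0.7660 T_3 = -3.619.
Solving simultaneously: T_2 = 22.13 N, T_3 = 15.71 N.

T_2 ≈ 22.1 N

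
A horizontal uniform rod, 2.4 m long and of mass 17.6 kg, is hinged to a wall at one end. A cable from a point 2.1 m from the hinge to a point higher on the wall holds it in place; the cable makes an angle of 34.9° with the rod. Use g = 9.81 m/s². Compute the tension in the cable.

T ≈ 172 N

Take torques about the hinge: T sin 34.9° · 2.1 = 17.6×9.81×1.2 = 207.19 N·m.
So T = 207.19 / (0.5721 × 2.1) = 172.44 N.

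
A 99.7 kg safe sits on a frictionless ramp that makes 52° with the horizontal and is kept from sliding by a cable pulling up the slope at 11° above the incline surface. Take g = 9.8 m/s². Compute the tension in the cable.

Take axes along and perpendicular to the incline. Weight components: W sin 52° = 769.9 N down-slope, W cos 52° = 601.5 N into the surface.
Along incline: T cos 11° = W sin 52° → T = 784.3 N.
Perpendicular: N = W cos 52° − T sin 11° = 451.9 N.

T ≈ 784 N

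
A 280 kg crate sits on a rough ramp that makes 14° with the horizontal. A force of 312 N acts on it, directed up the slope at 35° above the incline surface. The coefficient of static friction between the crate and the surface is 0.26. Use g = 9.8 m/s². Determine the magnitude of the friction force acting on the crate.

Axes along / perpendicular to the incline. W sin 14° = 663.8 N down-slope; W cos 14° = 2662 N into the surface.
Perpendicular: N = W cos 14° − P sin 35° = 2662 − 179 = 2484 N.
Along incline: P cos 35° + f = W sin 14° (friction acts up-slope) → f = 663.8 − 255.6 = 408.3 N.
|f| = 408.3 N ≤ μN = 645.7 N, so the crate is indeed static.

f ≈ 408 N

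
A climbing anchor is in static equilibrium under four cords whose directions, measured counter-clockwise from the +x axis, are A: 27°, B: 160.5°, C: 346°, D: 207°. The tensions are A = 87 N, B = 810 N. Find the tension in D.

T_D ≈ 205 N

Resolve: ΣF_x = 87 cos 27° + 810 cos 160.5° + T_C cos 346° + T_D cos 207° = 0.
        ΣF_y = 87 sin 27° + 810 sin 160.5° + T_C sin 346° + T_D sin 207° = 0.
The known terms sum to (-686, 309.9) N, so 0.9703 T_C − 0.8910 T_D = 686 and -0.2419 T_C − 0.4540 T_D = -309.9.
Solving simultaneously: T_C = 895.6 N, T_D = 205.3 N.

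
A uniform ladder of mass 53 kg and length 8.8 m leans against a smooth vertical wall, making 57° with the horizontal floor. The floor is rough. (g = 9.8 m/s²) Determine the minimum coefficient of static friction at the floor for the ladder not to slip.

μ_min ≈ 0.325

ΣF_y = 0: N_floor = 53×9.8 = 519.4 N.
Torques about the foot: N_wall · 8.8 sin 57° = 53×9.8×4.4 cos 57° → N_wall = 168.65 N.
ΣF_x = 0: f_floor = N_wall = 168.65 N.
μ_min = f_floor / N_floor = 168.65 / 519.4 = 0.3247.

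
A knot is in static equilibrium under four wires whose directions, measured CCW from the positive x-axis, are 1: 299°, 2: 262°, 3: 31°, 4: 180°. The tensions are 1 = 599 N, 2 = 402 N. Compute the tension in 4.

Resolve: ΣF_x = 599 cos 299° + 402 cos 262° + T_3 cos 31° + T_4 cos 180° = 0.
        ΣF_y = 599 sin 299° + 402 sin 262° + T_3 sin 31° + T_4 sin 180° = 0.
The known terms sum to (234.5, -922) N, so 0.8572 T_3 − 1.0000 T_4 = -234.5 and 0.5150 T_3 + 0.0000 T_4 = 922.
Solving simultaneously: T_3 = 1790 N, T_4 = 1769 N.

T_4 ≈ 1770 N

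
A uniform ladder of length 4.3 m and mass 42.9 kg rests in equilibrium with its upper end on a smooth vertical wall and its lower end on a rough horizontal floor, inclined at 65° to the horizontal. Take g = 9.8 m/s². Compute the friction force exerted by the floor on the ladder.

f ≈ 98 N

Torques about the foot: N_wall · 4.3 sin 65° = 42.9×9.8×2.15 cos 65° → N_wall = 98.023 N.
ΣF_x = 0: f_floor = N_wall = 98.023 N.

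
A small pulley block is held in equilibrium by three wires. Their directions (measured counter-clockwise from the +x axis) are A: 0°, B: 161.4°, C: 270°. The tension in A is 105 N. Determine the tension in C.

Resolve: ΣF_x = 105 cos 0° + T_B cos 161.4° + T_C cos 270° = 0.
        ΣF_y = 105 sin 0° + T_B sin 161.4° + T_C sin 270° = 0.
The known terms sum to (105, 0) N, so -0.9478 T_B + 0.0000 T_C = -105 and 0.3190 T_B − 1.0000 T_C = 0.
Solving simultaneously: T_B = 110.8 N, T_C = 35.34 N.

T_C ≈ 35.3 N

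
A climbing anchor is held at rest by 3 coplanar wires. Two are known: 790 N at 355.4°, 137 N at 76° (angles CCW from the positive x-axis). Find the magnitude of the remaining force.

Sum the known components: ΣF_x = 820.6 N, ΣF_y = 69.57 N.
For equilibrium the remaining force must supply (−ΣF_x, −ΣF_y) = (-820.6, -69.57) N.
Magnitude = √((-820.6)² + (-69.57)²) = 823.5 N; direction = atan2(-69.57, -820.6) = 184.8°.

F ≈ 824 N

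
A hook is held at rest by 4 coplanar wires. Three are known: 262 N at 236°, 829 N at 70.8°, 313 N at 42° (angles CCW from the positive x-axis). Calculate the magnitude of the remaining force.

F ≈ 854 N

Sum the known components: ΣF_x = 358.7 N, ΣF_y = 775.1 N.
For equilibrium the remaining force must supply (−ΣF_x, −ΣF_y) = (-358.7, -775.1) N.
Magnitude = √((-358.7)² + (-775.1)²) = 854.1 N; direction = atan2(-775.1, -358.7) = 245.2°.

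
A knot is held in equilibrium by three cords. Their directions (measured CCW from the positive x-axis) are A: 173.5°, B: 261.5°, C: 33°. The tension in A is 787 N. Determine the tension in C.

Resolve: ΣF_x = 787 cos 173.5° + T_B cos 261.5° + T_C cos 33° = 0.
        ΣF_y = 787 sin 173.5° + T_B sin 261.5° + T_C sin 33° = 0.
The known terms sum to (-781.9, 89.09) N, so -0.1478 T_B + 0.8387 T_C = 781.9 and -0.9890 T_B + 0.5446 T_C = -89.09.
Solving simultaneously: T_B = 668.4 N, T_C = 1050 N.

T_C ≈ 1050 N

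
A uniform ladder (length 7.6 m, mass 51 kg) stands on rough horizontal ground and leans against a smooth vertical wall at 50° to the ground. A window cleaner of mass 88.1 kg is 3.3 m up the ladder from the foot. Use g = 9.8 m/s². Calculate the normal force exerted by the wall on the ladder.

N_wall ≈ 524 N

Torques about the foot: N_wall · 7.6 sin 50° = 51×9.8×3.8 cos 50° + 88.1×9.8×3.3 cos 50° → N_wall = 524.26 N.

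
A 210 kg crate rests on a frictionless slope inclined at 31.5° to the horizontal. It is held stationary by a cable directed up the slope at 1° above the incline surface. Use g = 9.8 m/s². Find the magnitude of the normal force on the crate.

N ≈ 1740 N

Take axes along and perpendicular to the incline. Weight components: W sin 31.5° = 1075 N down-slope, W cos 31.5° = 1755 N into the surface.
Along incline: T cos 1° = W sin 31.5° → T = 1075 N.
Perpendicular: N = W cos 31.5° − T sin 1° = 1736 N.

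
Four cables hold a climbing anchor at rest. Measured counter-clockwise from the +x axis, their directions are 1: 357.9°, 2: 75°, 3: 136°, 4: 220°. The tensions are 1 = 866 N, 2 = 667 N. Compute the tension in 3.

T_3 ≈ 199 N

Resolve: ΣF_x = 866 cos 357.9° + 667 cos 75° + T_3 cos 136° + T_4 cos 220° = 0.
        ΣF_y = 866 sin 357.9° + 667 sin 75° + T_3 sin 136° + T_4 sin 220° = 0.
The known terms sum to (1038, 612.5) N, so -0.7193 T_3 − 0.7660 T_4 = -1038 and 0.6947 T_3 − 0.6428 T_4 = -612.5.
Solving simultaneously: T_3 = 199.1 N, T_4 = 1168 N.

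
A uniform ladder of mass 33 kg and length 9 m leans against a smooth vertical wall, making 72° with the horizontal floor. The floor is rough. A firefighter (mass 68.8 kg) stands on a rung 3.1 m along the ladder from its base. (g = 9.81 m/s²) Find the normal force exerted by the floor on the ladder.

ΣF_y = 0: N_floor = 33×9.81 + 68.8×9.81 = 998.66 N.

N_floor ≈ 999 N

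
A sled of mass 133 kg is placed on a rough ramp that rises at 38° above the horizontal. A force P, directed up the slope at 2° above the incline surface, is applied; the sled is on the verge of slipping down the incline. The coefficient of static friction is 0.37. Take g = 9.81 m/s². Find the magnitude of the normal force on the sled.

On the verge of sliding down the incline, friction equals μN and acts up the slope.
Perpendicular: N + P sin 2° = W cos 38° = 1028 N.
Along incline: P cos 2° + μN = W sin 38° with W sin 38° = 803.3 N.
Solving the pair for P and N: P = 428.7 N, N = 1013 N (and f = μN = 374.9 N).

N ≈ 1010 N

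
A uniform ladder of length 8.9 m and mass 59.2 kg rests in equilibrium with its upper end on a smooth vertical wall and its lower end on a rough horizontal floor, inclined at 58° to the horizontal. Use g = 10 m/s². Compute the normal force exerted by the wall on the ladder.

Torques about the foot: N_wall · 8.9 sin 58° = 59.2×10×4.45 cos 58° → N_wall = 184.96 N.

N_wall ≈ 185 N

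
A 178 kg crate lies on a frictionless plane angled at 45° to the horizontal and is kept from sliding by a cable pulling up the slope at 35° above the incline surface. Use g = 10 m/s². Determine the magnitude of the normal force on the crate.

Take axes along and perpendicular to the incline. Weight components: W sin 45° = 1259 N down-slope, W cos 45° = 1259 N into the surface.
Along incline: T cos 35° = W sin 45° → T = 1537 N.
Perpendicular: N = W cos 45° − T sin 35° = 377.3 N.

N ≈ 377 N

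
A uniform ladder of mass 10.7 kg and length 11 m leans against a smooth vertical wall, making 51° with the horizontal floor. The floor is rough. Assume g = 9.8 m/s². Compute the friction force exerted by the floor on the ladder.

Torques about the foot: N_wall · 11 sin 51° = 10.7×9.8×5.5 cos 51° → N_wall = 42.457 N.
ΣF_x = 0: f_floor = N_wall = 42.457 N.

f ≈ 42.5 N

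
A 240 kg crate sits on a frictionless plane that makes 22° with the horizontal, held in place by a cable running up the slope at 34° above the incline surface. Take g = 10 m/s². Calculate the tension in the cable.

T ≈ 1080 N

Take axes along and perpendicular to the incline. Weight components: W sin 22° = 899.1 N down-slope, W cos 22° = 2225 N into the surface.
Along incline: T cos 34° = W sin 22° → T = 1084 N.
Perpendicular: N = W cos 22° − T sin 34° = 1619 N.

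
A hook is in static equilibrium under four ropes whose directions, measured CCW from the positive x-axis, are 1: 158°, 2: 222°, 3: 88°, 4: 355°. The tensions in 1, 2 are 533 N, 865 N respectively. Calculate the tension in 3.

Resolve: ΣF_x = 533 cos 158° + 865 cos 222° + T_3 cos 88° + T_4 cos 355° = 0.
        ΣF_y = 533 sin 158° + 865 sin 222° + T_3 sin 88° + T_4 sin 355° = 0.
The known terms sum to (-1137, -379.1) N, so 0.0349 T_3 + 0.9962 T_4 = 1137 and 0.9994 T_3 − 0.0872 T_4 = 379.1.
Solving simultaneously: T_3 = 477.4 N, T_4 = 1125 N.

T_3 ≈ 477 N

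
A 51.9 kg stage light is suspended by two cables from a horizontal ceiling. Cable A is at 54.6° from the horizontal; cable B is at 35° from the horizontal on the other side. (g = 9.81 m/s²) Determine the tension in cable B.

T_B ≈ 295 N

Weight W = 51.9 × 9.81 = 509.1 N acts straight down.
Horizontal: T_A cos 54.6° = T_B cos 35°  →  T_A = 1.414 T_B.
Vertical: T_A sin 54.6° + T_B sin 35° = 509.1.
Substituting the horizontal relation into the vertical equation gives 1.726 T_B = 509.1, so T_B = 294.9 N.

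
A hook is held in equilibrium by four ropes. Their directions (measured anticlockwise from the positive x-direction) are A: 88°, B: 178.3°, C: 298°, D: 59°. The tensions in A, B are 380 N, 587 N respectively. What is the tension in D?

Resolve: ΣF_x = 380 cos 88° + 587 cos 178.3° + T_C cos 298° + T_D cos 59° = 0.
        ΣF_y = 380 sin 88° + 587 sin 178.3° + T_C sin 298° + T_D sin 59° = 0.
The known terms sum to (-573.5, 397.2) N, so 0.4695 T_C + 0.5150 T_D = 573.5 and -0.8829 T_C + 0.8572 T_D = -397.2.
Solving simultaneously: T_C = 812.1 N, T_D = 373.2 N.

T_D ≈ 373 N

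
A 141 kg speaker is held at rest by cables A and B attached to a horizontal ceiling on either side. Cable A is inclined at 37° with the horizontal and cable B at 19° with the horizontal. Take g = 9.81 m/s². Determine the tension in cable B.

T_B ≈ 1330 N

Weight W = 141 × 9.81 = 1383 N acts straight down.
Horizontal: T_A cos 37° = T_B cos 19°  →  T_A = 1.184 T_B.
Vertical: T_A sin 37° + T_B sin 19° = 1383.
Substituting the horizontal relation into the vertical equation gives 1.038 T_B = 1383, so T_B = 1332 N.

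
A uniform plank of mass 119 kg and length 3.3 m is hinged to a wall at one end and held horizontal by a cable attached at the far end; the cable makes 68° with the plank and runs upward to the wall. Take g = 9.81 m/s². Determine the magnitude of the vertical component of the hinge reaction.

|H_y| ≈ 584 N

Take torques about the hinge: T sin 68° · 3.3 = 119×9.81×1.65 = 1926.2 N·m.
So T = 1926.2 / (0.9272 × 3.3) = 629.54 N.
ΣF_y = 0: H_y = (119×9.81) − T sin 68° = 1167.4 − 583.7 = 583.7 N.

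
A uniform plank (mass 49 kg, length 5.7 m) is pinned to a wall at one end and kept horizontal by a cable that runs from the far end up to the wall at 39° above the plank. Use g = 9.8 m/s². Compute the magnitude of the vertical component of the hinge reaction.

Take torques about the hinge: T sin 39° · 5.7 = 49×9.8×2.85 = 1368.6 N·m.
So T = 1368.6 / (0.6293 × 5.7) = 381.52 N.
ΣF_y = 0: H_y = (49×9.8) − T sin 39° = 480.2 − 240.1 = 240.1 N.

|H_y| ≈ 240 N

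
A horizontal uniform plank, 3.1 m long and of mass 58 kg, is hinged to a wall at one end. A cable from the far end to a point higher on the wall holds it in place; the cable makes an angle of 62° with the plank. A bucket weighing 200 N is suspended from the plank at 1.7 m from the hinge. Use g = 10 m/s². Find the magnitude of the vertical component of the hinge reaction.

Take torques about the hinge: T sin 62° · 3.1 = 58×10×1.55 + 200×1.7 = 1239 N·m.
So T = 1239 / (0.8829 × 3.1) = 452.66 N.
ΣF_y = 0: H_y = (58×10 + 200) − T sin 62° = 780 − 399.68 = 380.32 N.

|H_y| ≈ 380 N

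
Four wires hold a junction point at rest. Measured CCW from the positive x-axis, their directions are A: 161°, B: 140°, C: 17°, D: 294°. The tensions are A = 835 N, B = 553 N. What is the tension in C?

Resolve: ΣF_x = 835 cos 161° + 553 cos 140° + T_C cos 17° + T_D cos 294° = 0.
        ΣF_y = 835 sin 161° + 553 sin 140° + T_C sin 17° + T_D sin 294° = 0.
The known terms sum to (-1213, 627.3) N, so 0.9563 T_C + 0.4067 T_D = 1213 and 0.2924 T_C − 0.9135 T_D = -627.3.
Solving simultaneously: T_C = 859.5 N, T_D = 961.8 N.

T_C ≈ 860 N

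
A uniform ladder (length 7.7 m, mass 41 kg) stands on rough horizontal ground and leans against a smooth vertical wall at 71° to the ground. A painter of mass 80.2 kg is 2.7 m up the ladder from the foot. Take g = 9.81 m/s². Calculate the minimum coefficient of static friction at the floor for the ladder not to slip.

μ_min ≈ 0.138

ΣF_y = 0: N_floor = 41×9.81 + 80.2×9.81 = 1189 N.
Torques about the foot: N_wall · 7.7 sin 71° = 41×9.81×3.85 cos 71° + 80.2×9.81×2.7 cos 71° → N_wall = 164.24 N.
ΣF_x = 0: f_floor = N_wall = 164.24 N.
μ_min = f_floor / N_floor = 164.24 / 1189 = 0.1381.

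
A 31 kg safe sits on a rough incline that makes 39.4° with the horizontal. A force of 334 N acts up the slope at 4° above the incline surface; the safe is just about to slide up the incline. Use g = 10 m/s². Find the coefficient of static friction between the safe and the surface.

On the verge of sliding up the incline, friction is at its maximum μN and acts down the slope.
Perpendicular to incline: N = W cos 39.4° − P sin 4° = 239.5 − 23.3 = 216.2 N.
Along incline: P cos 4° − μN = W sin 39.4° → μ = −(W sin 39.4° − P cos 4°) / N = 0.6308.

μ ≈ 0.631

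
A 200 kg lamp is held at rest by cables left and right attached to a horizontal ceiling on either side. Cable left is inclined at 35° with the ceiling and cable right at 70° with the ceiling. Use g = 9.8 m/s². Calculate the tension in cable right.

T_right ≈ 1660 N

Weight W = 200 × 9.8 = 1960 N acts straight down.
Horizontal: T_left cos 35° = T_right cos 70°  →  T_left = 0.4175 T_right.
Vertical: T_left sin 35° + T_right sin 70° = 1960.
Substituting the horizontal relation into the vertical equation gives 1.179 T_right = 1960, so T_right = 1662 N.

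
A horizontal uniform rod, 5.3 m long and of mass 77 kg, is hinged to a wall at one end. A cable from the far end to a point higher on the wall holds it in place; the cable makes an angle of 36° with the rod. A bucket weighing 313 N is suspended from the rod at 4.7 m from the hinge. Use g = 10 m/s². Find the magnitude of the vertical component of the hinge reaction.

|H_y| ≈ 420 N

Take torques about the hinge: T sin 36° · 5.3 = 77×10×2.65 + 313×4.7 = 3511.6 N·m.
So T = 3511.6 / (0.5878 × 5.3) = 1127.2 N.
ΣF_y = 0: H_y = (77×10 + 313) − T sin 36° = 1083 − 662.57 = 420.43 N.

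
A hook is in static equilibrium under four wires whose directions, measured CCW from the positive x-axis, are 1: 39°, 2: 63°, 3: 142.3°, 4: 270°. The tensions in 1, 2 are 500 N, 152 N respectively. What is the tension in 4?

T_4 ≈ 804 N

Resolve: ΣF_x = 500 cos 39° + 152 cos 63° + T_3 cos 142.3° + T_4 cos 270° = 0.
        ΣF_y = 500 sin 39° + 152 sin 63° + T_3 sin 142.3° + T_4 sin 270° = 0.
The known terms sum to (457.6, 450.1) N, so -0.7912 T_3 + 0.0000 T_4 = -457.6 and 0.6115 T_3 − 1.0000 T_4 = -450.1.
Solving simultaneously: T_3 = 578.3 N, T_4 = 803.8 N.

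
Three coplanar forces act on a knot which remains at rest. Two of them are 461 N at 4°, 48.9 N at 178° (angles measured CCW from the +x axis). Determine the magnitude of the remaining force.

Sum the known components: ΣF_x = 411 N, ΣF_y = 33.86 N.
For equilibrium the remaining force must supply (−ΣF_x, −ΣF_y) = (-411, -33.86) N.
Magnitude = √((-411)² + (-33.86)²) = 412.4 N; direction = atan2(-33.86, -411) = 184.7°.

F ≈ 412 N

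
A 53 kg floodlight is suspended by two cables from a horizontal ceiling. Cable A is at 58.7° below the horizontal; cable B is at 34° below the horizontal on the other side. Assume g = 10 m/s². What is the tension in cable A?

T_A ≈ 440 N

Weight W = 53 × 10 = 530 N acts straight down.
Horizontal: T_A cos 58.7° = T_B cos 34°  →  T_B = 0.6267 T_A.
Vertical: T_A sin 58.7° + T_B sin 34° = 530.
Substituting the horizontal relation into the vertical equation gives 1.205 T_A = 530, so T_A = 439.9 N.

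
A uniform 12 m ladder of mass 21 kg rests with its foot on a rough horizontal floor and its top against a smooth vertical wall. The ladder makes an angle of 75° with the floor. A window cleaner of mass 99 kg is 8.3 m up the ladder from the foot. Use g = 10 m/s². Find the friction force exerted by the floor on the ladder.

Torques about the foot: N_wall · 12 sin 75° = 21×10×6 cos 75° + 99×10×8.3 cos 75° → N_wall = 211.61 N.
ΣF_x = 0: f_floor = N_wall = 211.61 N.

f ≈ 212 N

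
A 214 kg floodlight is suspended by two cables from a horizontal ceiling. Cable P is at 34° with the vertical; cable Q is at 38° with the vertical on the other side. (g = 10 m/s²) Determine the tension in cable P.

Angles from the horizontal: cable P is 90° − 34° = 56°, cable Q is 90° − 38° = 52°.
Weight W = 214 × 10 = 2140 N acts straight down.
Horizontal: T_P cos 56° = T_Q cos 52°  →  T_Q = 0.9083 T_P.
Vertical: T_P sin 56° + T_Q sin 52° = 2140.
Substituting the horizontal relation into the vertical equation gives 1.545 T_P = 2140, so T_P = 1385 N.

T_P ≈ 1390 N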